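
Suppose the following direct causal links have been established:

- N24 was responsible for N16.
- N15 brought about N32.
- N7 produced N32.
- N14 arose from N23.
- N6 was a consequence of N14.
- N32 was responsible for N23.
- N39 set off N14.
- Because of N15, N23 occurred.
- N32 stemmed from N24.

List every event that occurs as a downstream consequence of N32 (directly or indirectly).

Direct effects: N23.
2 steps out: N14.
3 steps out: N6.
Not reachable from it: N39, N24, N15, N7, N16.

N14, N23, N6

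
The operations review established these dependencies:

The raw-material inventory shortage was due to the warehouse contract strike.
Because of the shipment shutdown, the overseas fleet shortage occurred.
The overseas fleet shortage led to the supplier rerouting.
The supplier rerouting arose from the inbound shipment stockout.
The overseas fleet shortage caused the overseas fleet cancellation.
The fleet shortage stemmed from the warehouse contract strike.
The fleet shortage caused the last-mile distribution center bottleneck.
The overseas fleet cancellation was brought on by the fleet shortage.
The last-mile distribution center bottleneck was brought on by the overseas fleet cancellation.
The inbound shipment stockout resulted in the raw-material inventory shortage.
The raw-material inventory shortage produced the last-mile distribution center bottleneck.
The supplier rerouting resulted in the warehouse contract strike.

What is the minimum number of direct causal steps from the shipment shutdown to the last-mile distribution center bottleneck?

Shortest chain: the shipment shutdown → the overseas fleet shortage → the overseas fleet cancellation → the last-mile distribution center bottleneck.

3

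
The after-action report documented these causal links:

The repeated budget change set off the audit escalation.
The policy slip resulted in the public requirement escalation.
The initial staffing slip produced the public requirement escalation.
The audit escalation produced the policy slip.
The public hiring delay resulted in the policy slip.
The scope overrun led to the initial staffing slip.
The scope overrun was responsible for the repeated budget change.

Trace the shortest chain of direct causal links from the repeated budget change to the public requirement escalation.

the repeated budget change → the audit escalation → the policy slip → the public requirement escalation

the repeated budget change → the audit escalation
the audit escalation → the policy slip
the policy slip → the public requirement escalation
Length: 3 steps.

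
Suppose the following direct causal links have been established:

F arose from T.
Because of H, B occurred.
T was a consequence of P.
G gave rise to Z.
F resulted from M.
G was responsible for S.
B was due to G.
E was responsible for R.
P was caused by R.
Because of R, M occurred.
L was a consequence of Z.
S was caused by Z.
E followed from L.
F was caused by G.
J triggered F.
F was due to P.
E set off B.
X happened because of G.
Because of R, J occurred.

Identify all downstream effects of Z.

B, E, F, J, L, M, P, R, S, T

Direct effects: L, S.
2 steps out: E.
3 steps out: R, B.
4 steps out: P, M, J.
5 steps out: T, F.
Not reachable from it: G, X, H.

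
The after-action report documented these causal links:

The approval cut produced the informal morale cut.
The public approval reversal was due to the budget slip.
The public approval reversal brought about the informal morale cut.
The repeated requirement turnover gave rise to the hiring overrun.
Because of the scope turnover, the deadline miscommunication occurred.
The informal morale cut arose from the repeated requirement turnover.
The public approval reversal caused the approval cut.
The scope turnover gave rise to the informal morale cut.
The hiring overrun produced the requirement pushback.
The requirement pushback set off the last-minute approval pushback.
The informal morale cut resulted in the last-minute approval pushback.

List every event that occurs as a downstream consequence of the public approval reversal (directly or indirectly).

the approval cut, the informal morale cut, the last-minute approval pushback

Direct effects: the approval cut, the informal morale cut.
2 steps out: the last-minute approval pushback.
Not reachable from it: the scope turnover, the deadline miscommunication, the budget slip, the repeated requirement turnover, the hiring overrun, the requirement pushback.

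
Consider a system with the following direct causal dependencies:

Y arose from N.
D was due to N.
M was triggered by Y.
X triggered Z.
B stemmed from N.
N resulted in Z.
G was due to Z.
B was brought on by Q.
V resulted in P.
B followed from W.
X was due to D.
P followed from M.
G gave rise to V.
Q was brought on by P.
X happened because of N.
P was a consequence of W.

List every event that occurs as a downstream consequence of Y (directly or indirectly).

Direct effects: M.
2 steps out: P.
3 steps out: Q.
4 steps out: B.
Not reachable from it: N, D, X, Z, G, V, W.

B, M, P, Q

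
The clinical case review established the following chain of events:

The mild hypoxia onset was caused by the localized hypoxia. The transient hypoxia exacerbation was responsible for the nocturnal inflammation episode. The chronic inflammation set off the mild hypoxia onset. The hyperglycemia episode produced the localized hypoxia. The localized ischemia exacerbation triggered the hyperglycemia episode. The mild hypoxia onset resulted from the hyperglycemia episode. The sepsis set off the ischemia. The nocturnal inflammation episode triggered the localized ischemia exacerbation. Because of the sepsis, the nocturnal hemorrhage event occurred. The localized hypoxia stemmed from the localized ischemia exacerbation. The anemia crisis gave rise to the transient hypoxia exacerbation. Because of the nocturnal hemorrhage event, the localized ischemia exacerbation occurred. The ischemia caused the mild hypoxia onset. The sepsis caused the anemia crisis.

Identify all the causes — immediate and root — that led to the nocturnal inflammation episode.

the anemia crisis, the sepsis, the transient hypoxia exacerbation

Immediate cause of the nocturnal inflammation episode: the transient hypoxia exacerbation.
Further upstream: the sepsis, the anemia crisis.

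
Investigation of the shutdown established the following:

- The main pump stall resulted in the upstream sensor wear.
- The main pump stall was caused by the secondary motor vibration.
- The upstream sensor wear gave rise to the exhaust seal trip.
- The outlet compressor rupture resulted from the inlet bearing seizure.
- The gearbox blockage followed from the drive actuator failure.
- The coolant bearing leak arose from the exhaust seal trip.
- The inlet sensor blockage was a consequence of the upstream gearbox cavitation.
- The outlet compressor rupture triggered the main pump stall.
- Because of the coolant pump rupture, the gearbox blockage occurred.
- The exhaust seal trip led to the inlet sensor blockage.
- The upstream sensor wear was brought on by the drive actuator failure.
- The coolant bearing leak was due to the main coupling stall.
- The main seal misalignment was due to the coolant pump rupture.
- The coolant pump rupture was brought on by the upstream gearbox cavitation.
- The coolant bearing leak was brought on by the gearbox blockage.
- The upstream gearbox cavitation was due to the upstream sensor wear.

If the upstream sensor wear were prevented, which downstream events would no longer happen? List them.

the coolant pump rupture, the exhaust seal trip, the inlet sensor blockage, the main seal misalignment, the upstream gearbox cavitation

Downstream of the upstream sensor wear: the upstream gearbox cavitation, the coolant pump rupture, the gearbox blockage, the exhaust seal trip, the inlet sensor blockage, the main seal misalignment, the coolant bearing leak.
Of those, still caused via another path: the gearbox blockage, the coolant bearing leak.
The remainder have no surviving cause.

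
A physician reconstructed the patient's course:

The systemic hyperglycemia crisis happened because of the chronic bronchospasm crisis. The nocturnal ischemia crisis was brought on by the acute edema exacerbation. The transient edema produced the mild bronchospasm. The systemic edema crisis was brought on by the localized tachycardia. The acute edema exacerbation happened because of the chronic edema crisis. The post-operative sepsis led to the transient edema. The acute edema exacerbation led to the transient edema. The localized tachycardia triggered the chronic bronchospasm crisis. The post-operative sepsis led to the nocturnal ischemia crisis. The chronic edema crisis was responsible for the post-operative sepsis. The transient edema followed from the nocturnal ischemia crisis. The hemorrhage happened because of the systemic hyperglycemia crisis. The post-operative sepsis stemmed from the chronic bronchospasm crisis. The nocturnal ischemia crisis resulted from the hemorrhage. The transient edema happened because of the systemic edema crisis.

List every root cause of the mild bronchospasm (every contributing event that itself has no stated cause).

the chronic edema crisis, the localized tachycardia

Tracing upstream from the mild bronchospasm: the mild bronchospasm ← the transient edema ← the systemic edema crisis ← the localized tachycardia.
A separate upstream branch: the mild bronchospasm ← the transient edema ← the acute edema exacerbation ← the chronic edema crisis.
Each of those chain origins has no stated cause.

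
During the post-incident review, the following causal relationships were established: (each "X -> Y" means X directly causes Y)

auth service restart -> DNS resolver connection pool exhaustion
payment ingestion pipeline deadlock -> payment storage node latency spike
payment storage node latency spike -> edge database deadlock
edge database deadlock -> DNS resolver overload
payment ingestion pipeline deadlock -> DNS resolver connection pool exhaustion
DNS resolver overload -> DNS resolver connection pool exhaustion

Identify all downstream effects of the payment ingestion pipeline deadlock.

the DNS resolver connection pool exhaustion, the DNS resolver overload, the edge database deadlock, the payment storage node latency spike

Direct effects: the payment storage node latency spike, the DNS resolver connection pool exhaustion.
2 steps out: the edge database deadlock.
3 steps out: the DNS resolver overload.
Not reachable from it: the auth service restart.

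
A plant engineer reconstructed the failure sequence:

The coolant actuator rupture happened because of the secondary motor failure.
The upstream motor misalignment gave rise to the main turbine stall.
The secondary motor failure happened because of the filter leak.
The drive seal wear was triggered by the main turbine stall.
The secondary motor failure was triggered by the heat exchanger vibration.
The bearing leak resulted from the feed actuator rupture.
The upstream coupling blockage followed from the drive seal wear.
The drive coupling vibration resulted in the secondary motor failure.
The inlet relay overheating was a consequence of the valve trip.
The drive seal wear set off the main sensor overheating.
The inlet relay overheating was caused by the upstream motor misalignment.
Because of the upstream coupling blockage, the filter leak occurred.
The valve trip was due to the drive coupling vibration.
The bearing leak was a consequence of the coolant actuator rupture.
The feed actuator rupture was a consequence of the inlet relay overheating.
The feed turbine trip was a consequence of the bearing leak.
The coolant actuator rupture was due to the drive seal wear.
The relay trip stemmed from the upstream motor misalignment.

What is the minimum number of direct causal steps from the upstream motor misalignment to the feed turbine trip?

4

Shortest chain: the upstream motor misalignment → the inlet relay overheating → the feed actuator rupture → the bearing leak → the feed turbine trip.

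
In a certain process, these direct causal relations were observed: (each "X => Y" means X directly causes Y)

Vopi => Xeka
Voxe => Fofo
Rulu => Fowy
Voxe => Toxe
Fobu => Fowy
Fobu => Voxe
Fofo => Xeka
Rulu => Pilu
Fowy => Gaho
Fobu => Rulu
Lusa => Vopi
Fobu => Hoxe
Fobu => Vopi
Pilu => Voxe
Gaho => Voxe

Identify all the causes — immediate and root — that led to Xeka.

Fobu, Fofo, Fowy, Gaho, Lusa, Pilu, Rulu, Vopi, Voxe

Immediate causes of Xeka: Vopi, Fofo.
Further upstream: Fobu, Rulu, Fowy, Gaho, Pilu, Voxe, Lusa.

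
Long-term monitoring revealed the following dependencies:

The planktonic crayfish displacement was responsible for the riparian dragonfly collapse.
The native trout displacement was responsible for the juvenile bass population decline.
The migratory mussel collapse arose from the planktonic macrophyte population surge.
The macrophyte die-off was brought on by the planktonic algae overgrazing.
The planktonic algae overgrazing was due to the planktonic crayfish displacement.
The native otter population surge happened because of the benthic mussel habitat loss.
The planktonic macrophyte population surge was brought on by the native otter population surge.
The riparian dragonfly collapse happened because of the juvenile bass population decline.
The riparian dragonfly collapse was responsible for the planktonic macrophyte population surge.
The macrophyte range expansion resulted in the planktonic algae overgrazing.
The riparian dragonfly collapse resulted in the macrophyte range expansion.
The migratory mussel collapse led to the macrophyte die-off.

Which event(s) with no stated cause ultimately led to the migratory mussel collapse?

Tracing upstream from the migratory mussel collapse: the migratory mussel collapse ← the planktonic macrophyte population surge ← the native otter population surge ← the benthic mussel habitat loss.
A separate upstream branch: the migratory mussel collapse ← the planktonic macrophyte population surge ← the riparian dragonfly collapse ← the juvenile bass population decline ← the native trout displacement.
A separate upstream branch: the migratory mussel collapse ← the planktonic macrophyte population surge ← the riparian dragonfly collapse ← the planktonic crayfish displacement.
Each of those chain origins has no stated cause.

the benthic mussel habitat loss, the native trout displacement, the planktonic crayfish displacement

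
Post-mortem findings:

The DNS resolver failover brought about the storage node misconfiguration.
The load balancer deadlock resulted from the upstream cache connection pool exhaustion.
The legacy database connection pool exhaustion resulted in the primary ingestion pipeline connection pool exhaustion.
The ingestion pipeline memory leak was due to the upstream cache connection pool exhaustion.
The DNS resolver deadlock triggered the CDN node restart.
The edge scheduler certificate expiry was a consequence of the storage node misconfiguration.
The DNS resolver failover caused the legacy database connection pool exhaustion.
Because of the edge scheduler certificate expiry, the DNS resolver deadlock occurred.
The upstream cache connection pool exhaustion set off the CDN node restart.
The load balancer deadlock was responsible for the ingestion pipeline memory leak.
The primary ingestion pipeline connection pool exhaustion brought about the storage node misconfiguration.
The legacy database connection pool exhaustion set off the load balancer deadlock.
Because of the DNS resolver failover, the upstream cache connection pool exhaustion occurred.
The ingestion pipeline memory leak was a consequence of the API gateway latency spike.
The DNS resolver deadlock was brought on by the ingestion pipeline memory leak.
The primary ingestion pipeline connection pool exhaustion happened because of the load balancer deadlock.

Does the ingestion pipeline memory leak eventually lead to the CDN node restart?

Yes

There is a causal chain: the ingestion pipeline memory leak → the DNS resolver deadlock → the CDN node restart.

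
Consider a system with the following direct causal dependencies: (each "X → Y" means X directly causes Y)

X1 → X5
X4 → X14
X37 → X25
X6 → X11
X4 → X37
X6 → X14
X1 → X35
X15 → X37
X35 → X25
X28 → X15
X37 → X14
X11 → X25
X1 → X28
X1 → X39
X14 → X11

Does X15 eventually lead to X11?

Yes

There is a causal chain: X15 → X37 → X14 → X11.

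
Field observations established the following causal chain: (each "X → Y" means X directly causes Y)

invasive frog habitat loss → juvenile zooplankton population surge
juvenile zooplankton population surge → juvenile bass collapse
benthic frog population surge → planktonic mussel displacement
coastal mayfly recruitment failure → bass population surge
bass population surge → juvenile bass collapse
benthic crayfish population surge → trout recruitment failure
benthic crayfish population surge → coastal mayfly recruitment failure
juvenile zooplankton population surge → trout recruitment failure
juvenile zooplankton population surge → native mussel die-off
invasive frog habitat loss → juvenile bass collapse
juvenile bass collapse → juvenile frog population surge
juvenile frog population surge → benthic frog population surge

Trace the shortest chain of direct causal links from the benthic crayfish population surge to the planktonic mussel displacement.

the benthic crayfish population surge → the coastal mayfly recruitment failure → the bass population surge → the juvenile bass collapse → the juvenile frog population surge → the benthic frog population surge → the planktonic mussel displacement

the benthic crayfish population surge → the coastal mayfly recruitment failure
the coastal mayfly recruitment failure → the bass population surge
the bass population surge → the juvenile bass collapse
the juvenile bass collapse → the juvenile frog population surge
the juvenile frog population surge → the benthic frog population surge
the benthic frog population surge → the planktonic mussel displacement
Length: 6 steps.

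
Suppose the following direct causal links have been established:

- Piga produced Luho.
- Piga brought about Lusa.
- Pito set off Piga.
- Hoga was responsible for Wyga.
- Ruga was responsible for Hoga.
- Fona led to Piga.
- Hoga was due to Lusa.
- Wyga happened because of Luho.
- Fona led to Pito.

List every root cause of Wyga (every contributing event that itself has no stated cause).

Fona, Ruga

Tracing upstream from Wyga: Wyga ← Hoga ← Ruga.
A separate upstream branch: Wyga ← Luho ← Piga ← Fona.
Each of those chain origins has no stated cause.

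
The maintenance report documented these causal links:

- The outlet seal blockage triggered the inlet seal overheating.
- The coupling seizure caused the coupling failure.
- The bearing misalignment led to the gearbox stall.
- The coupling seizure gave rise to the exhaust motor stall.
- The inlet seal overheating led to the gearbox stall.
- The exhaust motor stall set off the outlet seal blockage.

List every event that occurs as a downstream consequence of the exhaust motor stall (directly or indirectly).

Direct effects: the outlet seal blockage.
2 steps out: the inlet seal overheating.
3 steps out: the gearbox stall.
Not reachable from it: the coupling seizure, the coupling failure, the bearing misalignment.

the gearbox stall, the inlet seal overheating, the outlet seal blockage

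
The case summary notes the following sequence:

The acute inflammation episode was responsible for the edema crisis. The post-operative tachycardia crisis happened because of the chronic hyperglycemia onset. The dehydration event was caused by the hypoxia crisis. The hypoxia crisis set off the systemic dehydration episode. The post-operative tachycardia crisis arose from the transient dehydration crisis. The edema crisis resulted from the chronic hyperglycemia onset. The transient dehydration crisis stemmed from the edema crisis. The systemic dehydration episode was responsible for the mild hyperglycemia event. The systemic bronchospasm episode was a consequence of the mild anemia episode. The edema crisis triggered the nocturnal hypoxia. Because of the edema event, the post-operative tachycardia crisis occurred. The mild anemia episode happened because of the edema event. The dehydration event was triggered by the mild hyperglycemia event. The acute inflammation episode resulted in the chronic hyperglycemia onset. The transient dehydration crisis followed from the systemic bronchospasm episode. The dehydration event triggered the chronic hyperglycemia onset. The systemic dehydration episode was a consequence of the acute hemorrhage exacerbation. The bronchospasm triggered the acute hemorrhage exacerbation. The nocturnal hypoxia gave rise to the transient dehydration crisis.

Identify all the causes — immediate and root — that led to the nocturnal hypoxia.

the acute hemorrhage exacerbation, the acute inflammation episode, the bronchospasm, the chronic hyperglycemia onset, the dehydration event, the edema crisis, the hypoxia crisis, the mild hyperglycemia event, the systemic dehydration episode

Immediate cause of the nocturnal hypoxia: the edema crisis.
Further upstream: the bronchospasm, the acute inflammation episode, the acute hemorrhage exacerbation, the hypoxia crisis, the systemic dehydration episode, the mild hyperglycemia event, the dehydration event, the chronic hyperglycemia onset.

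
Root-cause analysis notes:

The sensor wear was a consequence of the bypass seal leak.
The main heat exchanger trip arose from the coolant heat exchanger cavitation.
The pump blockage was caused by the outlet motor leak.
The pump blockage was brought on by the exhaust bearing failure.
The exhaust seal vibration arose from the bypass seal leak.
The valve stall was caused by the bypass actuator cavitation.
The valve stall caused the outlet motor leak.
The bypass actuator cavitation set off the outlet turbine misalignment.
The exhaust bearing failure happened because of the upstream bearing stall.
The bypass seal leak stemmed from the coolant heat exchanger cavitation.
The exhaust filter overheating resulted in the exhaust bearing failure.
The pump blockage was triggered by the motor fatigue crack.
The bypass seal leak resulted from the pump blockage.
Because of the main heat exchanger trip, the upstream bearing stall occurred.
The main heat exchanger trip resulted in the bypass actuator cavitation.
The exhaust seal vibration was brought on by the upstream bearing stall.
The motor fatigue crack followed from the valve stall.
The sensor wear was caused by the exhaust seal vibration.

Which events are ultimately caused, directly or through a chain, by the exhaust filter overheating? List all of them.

Direct effects: the exhaust bearing failure.
2 steps out: the pump blockage.
3 steps out: the bypass seal leak.
4 steps out: the exhaust seal vibration, the sensor wear.
Not reachable from it: the coolant heat exchanger cavitation, the main heat exchanger trip, the bypass actuator cavitation, the valve stall, the outlet turbine misalignment, the upstream bearing stall, the outlet motor leak, the motor fatigue crack.

the bypass seal leak, the exhaust bearing failure, the exhaust seal vibration, the pump blockage, the sensor wear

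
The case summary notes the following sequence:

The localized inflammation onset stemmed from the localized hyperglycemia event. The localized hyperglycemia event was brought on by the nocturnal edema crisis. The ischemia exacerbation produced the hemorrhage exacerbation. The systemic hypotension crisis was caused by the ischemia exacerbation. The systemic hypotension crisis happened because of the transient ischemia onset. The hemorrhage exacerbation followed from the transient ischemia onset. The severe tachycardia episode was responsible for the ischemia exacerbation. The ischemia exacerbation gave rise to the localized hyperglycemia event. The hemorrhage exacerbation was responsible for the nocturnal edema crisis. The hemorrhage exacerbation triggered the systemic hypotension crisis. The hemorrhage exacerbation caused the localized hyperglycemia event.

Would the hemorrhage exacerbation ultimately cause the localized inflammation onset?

There is a causal chain: the hemorrhage exacerbation → the localized hyperglycemia event → the localized inflammation onset.

Yes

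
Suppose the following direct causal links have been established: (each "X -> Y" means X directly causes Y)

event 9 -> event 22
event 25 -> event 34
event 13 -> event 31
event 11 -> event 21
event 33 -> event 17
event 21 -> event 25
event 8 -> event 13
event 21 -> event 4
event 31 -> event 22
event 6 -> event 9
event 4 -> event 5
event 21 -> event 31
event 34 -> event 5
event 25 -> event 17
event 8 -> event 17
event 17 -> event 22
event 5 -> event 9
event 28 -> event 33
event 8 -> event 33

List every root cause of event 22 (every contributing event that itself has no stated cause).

event 11, event 28, event 6, event 8

Tracing upstream from event 22: event 22 ← event 31 ← event 21 ← event 11.
A separate upstream branch: event 22 ← event 17 ← event 8.
A separate upstream branch: event 22 ← event 17 ← event 33 ← event 28.
A separate upstream branch: event 22 ← event 9 ← event 6.
Each of those chain origins has no stated cause.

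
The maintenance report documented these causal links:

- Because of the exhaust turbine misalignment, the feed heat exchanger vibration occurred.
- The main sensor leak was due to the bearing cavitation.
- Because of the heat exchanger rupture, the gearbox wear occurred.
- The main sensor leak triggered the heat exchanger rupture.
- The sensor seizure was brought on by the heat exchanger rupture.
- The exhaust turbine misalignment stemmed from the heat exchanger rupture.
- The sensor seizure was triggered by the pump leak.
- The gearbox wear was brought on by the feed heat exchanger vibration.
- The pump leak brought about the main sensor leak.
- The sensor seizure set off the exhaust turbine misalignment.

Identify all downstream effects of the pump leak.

the exhaust turbine misalignment, the feed heat exchanger vibration, the gearbox wear, the heat exchanger rupture, the main sensor leak, the sensor seizure

Direct effects: the main sensor leak, the sensor seizure.
2 steps out: the heat exchanger rupture, the exhaust turbine misalignment.
3 steps out: the feed heat exchanger vibration, the gearbox wear.
Not reachable from it: the bearing cavitation.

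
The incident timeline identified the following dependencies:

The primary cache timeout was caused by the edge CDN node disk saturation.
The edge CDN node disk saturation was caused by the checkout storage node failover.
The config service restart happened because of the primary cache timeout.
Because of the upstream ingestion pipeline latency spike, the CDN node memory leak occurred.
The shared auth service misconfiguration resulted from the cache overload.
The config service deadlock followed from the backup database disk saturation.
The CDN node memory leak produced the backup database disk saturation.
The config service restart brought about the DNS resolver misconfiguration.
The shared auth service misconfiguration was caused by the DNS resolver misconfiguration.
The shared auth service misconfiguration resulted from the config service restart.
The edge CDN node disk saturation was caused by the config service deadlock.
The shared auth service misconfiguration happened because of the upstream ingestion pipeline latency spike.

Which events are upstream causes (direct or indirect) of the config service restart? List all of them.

the CDN node memory leak, the backup database disk saturation, the checkout storage node failover, the config service deadlock, the edge CDN node disk saturation, the primary cache timeout, the upstream ingestion pipeline latency spike

Immediate cause of the config service restart: the primary cache timeout.
Further upstream: the upstream ingestion pipeline latency spike, the checkout storage node failover, the CDN node memory leak, the backup database disk saturation, the config service deadlock, the edge CDN node disk saturation.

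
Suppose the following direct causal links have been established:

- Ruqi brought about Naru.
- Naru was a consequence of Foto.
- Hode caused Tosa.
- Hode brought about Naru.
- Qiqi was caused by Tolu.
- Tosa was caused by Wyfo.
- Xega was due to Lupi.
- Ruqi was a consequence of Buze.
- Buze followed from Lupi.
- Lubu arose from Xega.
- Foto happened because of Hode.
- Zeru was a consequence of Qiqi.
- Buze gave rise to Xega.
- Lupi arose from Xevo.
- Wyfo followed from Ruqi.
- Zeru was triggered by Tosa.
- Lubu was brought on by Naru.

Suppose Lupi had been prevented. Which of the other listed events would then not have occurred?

Downstream of Lupi: Buze, Xega, Ruqi, Wyfo, Naru, Lubu, Tosa, Zeru.
Of those, still caused via another path: Naru, Lubu, Tosa, Zeru.
The remainder have no surviving cause.

Buze, Ruqi, Wyfo, Xega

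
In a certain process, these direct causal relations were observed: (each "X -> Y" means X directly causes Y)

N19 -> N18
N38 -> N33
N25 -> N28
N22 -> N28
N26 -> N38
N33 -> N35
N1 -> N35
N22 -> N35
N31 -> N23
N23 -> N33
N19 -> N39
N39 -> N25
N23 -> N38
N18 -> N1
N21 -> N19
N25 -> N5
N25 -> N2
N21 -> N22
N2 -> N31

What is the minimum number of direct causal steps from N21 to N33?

Shortest chain: N21 → N19 → N39 → N25 → N2 → N31 → N23 → N33.

7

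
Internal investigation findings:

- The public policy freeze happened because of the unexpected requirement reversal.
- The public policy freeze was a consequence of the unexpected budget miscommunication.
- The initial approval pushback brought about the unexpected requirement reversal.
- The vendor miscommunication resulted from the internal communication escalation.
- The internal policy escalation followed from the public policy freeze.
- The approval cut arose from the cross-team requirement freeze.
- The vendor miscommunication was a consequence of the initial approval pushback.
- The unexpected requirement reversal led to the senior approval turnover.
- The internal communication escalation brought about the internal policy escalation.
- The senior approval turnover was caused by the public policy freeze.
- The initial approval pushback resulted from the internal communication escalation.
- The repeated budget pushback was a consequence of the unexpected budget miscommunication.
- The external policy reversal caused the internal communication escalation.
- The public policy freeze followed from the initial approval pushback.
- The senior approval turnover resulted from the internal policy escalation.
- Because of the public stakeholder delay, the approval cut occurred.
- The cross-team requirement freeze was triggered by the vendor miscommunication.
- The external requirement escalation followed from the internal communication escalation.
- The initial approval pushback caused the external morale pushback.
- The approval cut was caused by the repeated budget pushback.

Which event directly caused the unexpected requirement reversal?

Upstream contributors include the external policy reversal, the internal communication escalation, but only the initial approval pushback feeds directly into the unexpected requirement reversal.

the initial approval pushback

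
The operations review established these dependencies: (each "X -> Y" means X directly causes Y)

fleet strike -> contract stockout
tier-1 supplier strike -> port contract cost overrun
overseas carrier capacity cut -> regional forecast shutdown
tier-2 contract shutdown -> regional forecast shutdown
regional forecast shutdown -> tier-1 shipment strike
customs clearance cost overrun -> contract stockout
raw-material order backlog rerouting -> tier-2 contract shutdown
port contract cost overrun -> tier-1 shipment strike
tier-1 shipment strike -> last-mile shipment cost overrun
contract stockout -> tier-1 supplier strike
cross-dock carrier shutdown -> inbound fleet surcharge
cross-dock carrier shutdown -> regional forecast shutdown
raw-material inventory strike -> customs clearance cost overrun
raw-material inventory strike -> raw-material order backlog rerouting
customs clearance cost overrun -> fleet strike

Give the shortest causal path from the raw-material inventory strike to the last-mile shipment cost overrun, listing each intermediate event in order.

the raw-material inventory strike → the raw-material order backlog rerouting
the raw-material order backlog rerouting → the tier-2 contract shutdown
the tier-2 contract shutdown → the regional forecast shutdown
the regional forecast shutdown → the tier-1 shipment strike
the tier-1 shipment strike → the last-mile shipment cost overrun
Length: 5 steps.

the raw-material inventory strike → the raw-material order backlog rerouting → the tier-2 contract shutdown → the regional forecast shutdown → the tier-1 shipment strike → the last-mile shipment cost overrun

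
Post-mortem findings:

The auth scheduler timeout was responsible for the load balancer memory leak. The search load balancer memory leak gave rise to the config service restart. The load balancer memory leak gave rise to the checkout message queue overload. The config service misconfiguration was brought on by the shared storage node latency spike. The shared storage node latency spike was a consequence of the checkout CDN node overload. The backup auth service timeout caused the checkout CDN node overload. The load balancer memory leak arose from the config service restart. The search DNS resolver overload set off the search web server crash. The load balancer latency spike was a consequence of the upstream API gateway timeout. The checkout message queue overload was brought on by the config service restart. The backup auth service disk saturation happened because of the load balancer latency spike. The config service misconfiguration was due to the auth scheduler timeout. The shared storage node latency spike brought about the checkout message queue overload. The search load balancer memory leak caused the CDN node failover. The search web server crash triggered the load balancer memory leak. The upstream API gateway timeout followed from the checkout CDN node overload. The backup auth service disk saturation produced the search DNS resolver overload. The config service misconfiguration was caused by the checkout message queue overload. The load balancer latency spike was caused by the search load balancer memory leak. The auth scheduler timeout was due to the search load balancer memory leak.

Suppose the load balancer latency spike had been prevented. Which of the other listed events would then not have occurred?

the backup auth service disk saturation, the search DNS resolver overload, the search web server crash

Downstream of the load balancer latency spike: the backup auth service disk saturation, the search DNS resolver overload, the search web server crash, the load balancer memory leak, the checkout message queue overload, the config service misconfiguration.
Of those, still caused via another path: the load balancer memory leak, the checkout message queue overload, the config service misconfiguration.
The remainder have no surviving cause.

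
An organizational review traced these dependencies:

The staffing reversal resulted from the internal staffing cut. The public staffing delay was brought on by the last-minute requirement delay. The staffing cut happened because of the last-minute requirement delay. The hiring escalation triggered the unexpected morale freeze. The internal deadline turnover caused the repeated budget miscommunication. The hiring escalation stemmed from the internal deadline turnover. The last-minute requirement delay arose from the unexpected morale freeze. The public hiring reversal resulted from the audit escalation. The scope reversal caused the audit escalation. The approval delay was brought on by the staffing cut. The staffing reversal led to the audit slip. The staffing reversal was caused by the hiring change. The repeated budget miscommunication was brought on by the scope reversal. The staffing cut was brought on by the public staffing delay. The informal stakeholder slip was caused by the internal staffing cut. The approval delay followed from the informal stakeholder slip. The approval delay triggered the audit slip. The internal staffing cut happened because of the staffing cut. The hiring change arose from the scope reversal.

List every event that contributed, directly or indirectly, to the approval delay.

the hiring escalation, the informal stakeholder slip, the internal deadline turnover, the internal staffing cut, the last-minute requirement delay, the public staffing delay, the staffing cut, the unexpected morale freeze

Immediate causes of the approval delay: the staffing cut, the informal stakeholder slip.
Further upstream: the internal deadline turnover, the hiring escalation, the unexpected morale freeze, the last-minute requirement delay, the public staffing delay, the internal staffing cut.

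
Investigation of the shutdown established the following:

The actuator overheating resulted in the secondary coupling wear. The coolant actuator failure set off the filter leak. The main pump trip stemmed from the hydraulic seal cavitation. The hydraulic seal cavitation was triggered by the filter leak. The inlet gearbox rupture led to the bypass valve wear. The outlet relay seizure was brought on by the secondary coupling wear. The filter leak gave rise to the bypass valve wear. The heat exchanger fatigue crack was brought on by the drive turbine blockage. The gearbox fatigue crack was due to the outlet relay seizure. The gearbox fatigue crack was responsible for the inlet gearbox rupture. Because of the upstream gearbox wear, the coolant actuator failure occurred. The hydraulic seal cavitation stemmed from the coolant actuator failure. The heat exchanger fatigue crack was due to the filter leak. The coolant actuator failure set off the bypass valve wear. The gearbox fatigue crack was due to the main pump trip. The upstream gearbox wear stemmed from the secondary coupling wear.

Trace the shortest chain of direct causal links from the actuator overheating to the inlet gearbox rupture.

the actuator overheating → the secondary coupling wear
the secondary coupling wear → the outlet relay seizure
the outlet relay seizure → the gearbox fatigue crack
the gearbox fatigue crack → the inlet gearbox rupture
Length: 4 steps.

the actuator overheating → the secondary coupling wear → the outlet relay seizure → the gearbox fatigue crack → the inlet gearbox rupture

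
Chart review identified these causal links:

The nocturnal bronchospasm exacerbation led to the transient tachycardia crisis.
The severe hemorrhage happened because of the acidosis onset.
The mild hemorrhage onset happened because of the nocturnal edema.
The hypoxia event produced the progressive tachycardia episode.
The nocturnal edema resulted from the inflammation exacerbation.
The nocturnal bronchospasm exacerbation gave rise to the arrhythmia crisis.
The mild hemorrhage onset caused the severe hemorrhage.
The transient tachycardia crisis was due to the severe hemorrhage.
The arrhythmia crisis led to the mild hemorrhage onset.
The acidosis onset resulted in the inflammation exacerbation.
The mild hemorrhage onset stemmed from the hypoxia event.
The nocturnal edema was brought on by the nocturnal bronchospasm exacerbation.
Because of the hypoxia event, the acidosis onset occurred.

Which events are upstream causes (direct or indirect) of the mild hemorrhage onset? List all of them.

the acidosis onset, the arrhythmia crisis, the hypoxia event, the inflammation exacerbation, the nocturnal bronchospasm exacerbation, the nocturnal edema

Immediate causes of the mild hemorrhage onset: the hypoxia event, the arrhythmia crisis, the nocturnal edema.
Further upstream: the nocturnal bronchospasm exacerbation, the acidosis onset, the inflammation exacerbation.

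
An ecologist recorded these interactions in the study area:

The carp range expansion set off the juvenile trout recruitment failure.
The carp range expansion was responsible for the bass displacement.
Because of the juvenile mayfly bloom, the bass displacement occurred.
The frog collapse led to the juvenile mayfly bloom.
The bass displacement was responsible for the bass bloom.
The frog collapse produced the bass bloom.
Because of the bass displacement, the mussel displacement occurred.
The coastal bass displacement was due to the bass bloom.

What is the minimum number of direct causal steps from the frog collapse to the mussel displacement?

Shortest chain: the frog collapse → the juvenile mayfly bloom → the bass displacement → the mussel displacement.

3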